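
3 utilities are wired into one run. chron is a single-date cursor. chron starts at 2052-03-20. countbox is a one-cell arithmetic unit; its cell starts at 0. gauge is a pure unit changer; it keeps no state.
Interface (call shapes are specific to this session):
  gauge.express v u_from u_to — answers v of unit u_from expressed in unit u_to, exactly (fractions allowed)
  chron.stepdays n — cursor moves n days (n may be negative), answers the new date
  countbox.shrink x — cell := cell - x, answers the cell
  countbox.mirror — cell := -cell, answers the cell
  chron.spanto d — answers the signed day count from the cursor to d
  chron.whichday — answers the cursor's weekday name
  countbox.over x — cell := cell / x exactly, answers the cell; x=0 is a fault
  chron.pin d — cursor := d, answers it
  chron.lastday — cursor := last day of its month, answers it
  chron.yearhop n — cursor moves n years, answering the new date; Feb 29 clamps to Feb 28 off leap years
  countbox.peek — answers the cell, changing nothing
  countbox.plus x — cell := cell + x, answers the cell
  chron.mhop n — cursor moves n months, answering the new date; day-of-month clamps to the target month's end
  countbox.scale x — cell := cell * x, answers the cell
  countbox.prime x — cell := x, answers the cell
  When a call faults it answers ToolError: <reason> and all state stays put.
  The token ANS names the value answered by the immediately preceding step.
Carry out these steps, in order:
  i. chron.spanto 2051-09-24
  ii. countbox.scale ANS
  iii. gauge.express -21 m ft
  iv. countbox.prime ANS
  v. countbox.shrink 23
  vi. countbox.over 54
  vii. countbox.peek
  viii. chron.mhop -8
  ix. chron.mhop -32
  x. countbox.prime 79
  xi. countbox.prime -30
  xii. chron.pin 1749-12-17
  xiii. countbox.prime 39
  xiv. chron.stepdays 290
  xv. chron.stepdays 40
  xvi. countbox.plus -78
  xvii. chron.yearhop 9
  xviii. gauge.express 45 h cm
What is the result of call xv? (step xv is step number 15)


Answer: 1750-11-12

Derivation:
> chron.spanto d: 2051-09-24
:: -178
> countbox.scale x: ANS
:: 0
> gauge.express v: -21 u_from: m u_to: ft
:: -8750/127
> countbox.prime x: ANS
:: -8750/127
> countbox.shrink x: 23
:: -11671/127
> countbox.over x: 54
:: -11671/6858
> countbox.peek
:: -11671/6858
> chron.mhop n: -8
:: 2051-07-20
> chron.mhop n: -32
:: 2048-11-20
> countbox.prime x: 79
:: 79
> countbox.prime x: -30
:: -30
> chron.pin d: 1749-12-17
:: 1749-12-17
> countbox.prime x: 39
:: 39
> chron.stepdays n: 290
:: 1750-10-03
> chron.stepdays n: 40
:: 1750-11-12
> countbox.plus x: -78
:: -39
> chron.yearhop n: 9
:: 1759-11-12
> gauge.express v: 45 u_from: h u_to: cm
:: ToolError: incompatible units


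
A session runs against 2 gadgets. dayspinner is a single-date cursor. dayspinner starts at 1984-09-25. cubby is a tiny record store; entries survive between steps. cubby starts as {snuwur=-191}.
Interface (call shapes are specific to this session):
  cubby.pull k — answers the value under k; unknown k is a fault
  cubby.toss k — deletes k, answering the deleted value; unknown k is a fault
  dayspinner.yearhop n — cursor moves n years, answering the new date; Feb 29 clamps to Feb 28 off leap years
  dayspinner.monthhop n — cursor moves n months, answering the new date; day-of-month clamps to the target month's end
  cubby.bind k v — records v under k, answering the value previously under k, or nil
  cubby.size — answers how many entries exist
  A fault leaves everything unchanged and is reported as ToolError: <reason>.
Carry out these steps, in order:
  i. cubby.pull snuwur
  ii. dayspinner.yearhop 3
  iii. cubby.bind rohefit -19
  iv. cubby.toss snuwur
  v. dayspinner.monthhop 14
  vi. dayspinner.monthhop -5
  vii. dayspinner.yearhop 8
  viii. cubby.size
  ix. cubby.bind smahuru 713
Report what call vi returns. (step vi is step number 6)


Answer: 1988-06-25

Derivation:
==> pull(k: snuwur)
<== -191
==> yearhop(n: 3)
<== 1987-09-25
==> bind(k: rohefit, v: -19)
<== nil
==> toss(k: snuwur)
<== -191
==> monthhop(n: 14)
<== 1988-11-25
==> monthhop(n: -5)
<== 1988-06-25
==> yearhop(n: 8)
<== 1996-06-25
==> size()
<== 1
==> bind(k: smahuru, v: 713)
<== nil


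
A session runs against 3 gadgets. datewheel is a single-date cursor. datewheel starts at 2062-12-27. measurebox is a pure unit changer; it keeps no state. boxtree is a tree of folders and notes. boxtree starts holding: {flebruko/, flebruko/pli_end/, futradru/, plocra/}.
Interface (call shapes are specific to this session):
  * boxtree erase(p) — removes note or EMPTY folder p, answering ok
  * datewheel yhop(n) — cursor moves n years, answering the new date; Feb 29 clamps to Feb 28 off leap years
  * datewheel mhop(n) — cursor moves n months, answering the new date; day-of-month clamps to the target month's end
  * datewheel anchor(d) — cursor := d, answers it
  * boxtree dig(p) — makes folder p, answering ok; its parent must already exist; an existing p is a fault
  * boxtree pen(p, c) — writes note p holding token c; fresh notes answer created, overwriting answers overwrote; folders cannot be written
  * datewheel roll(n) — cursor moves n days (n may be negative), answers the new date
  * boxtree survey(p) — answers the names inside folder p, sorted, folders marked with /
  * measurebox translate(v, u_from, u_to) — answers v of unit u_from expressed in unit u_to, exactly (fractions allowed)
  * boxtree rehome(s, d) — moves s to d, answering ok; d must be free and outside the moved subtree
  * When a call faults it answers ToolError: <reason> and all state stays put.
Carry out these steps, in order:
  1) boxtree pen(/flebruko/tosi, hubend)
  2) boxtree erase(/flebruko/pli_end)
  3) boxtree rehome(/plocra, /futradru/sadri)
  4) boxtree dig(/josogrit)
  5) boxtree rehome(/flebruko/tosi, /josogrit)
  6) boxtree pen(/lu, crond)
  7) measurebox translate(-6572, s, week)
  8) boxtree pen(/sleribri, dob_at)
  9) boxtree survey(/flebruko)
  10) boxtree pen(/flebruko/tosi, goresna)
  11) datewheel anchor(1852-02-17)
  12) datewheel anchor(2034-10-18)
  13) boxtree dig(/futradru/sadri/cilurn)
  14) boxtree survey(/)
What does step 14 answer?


Answer: [flebruko/, futradru/, josogrit/, lu, sleribri]

Derivation:
·→ boxtree pen(p=/flebruko/tosi, c=hubend)
·← created
·→ boxtree erase(p=/flebruko/pli_end)
·← ok
·→ boxtree rehome(s=/plocra, d=/futradru/sadri)
·← ok
·→ boxtree dig(p=/josogrit)
·← ok
·→ boxtree rehome(s=/flebruko/tosi, d=/josogrit)
·← ToolError: exists
·→ boxtree pen(p=/lu, c=crond)
·← created
·→ measurebox translate(v=-6572, u_from=s, u_to=week)
·← -1643/151200
·→ boxtree pen(p=/sleribri, c=dob_at)
·← created
·→ boxtree survey(p=/flebruko)
·← [tosi]
·→ boxtree pen(p=/flebruko/tosi, c=goresna)
·← overwrote
·→ datewheel anchor(d=1852-02-17)
·← 1852-02-17
·→ datewheel anchor(d=2034-10-18)
·← 2034-10-18
·→ boxtree dig(p=/futradru/sadri/cilurn)
·← ok
·→ boxtree survey(p=/)
·← [flebruko/, futradru/, josogrit/, lu, sleribri]


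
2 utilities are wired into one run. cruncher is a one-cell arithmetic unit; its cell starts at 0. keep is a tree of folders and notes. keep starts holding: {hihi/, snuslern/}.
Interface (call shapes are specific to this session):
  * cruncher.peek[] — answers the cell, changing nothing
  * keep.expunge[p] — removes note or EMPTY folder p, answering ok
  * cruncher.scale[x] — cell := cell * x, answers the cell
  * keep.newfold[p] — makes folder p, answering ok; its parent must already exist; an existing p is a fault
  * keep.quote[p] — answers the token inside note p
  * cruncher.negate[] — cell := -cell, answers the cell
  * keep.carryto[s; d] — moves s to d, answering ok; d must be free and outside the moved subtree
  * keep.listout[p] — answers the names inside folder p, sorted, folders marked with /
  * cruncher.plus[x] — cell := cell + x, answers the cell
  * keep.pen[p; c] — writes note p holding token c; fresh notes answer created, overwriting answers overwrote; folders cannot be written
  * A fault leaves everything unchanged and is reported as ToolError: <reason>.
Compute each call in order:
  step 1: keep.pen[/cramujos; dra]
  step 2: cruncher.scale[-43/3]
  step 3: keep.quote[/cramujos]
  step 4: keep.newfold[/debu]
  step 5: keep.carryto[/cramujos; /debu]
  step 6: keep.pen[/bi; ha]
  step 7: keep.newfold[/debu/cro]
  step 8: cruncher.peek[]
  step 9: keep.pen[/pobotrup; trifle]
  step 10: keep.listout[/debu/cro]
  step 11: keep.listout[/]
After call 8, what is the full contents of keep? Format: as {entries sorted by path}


Answer: {bi=ha, cramujos=dra, debu/, debu/cro/, hihi/, snuslern/}

Derivation:
Then keep.pen passing /cramujos, dra, yielding created.
Then cruncher.scale passing -43/3, → 0.
I call keep.quote passing /cramujos, yielding dra.
Calling keep.newfold passing /debu, and see ok.
I run keep.carryto passing /cramujos, /debu, and observe ToolError: exists.
I try keep.pen passing /bi, ha, yielding created.
Now I run keep.newfold passing /debu/cro, and get ok.
Now I run cruncher.peek(), and observe 0.
I invoke keep.pen passing /pobotrup, trifle: created.
I try keep.listout passing /debu/cro, and see [].
Now I run keep.listout passing /, which returns [bi, cramujos, debu/, hihi/, pobotrup, snuslern/].


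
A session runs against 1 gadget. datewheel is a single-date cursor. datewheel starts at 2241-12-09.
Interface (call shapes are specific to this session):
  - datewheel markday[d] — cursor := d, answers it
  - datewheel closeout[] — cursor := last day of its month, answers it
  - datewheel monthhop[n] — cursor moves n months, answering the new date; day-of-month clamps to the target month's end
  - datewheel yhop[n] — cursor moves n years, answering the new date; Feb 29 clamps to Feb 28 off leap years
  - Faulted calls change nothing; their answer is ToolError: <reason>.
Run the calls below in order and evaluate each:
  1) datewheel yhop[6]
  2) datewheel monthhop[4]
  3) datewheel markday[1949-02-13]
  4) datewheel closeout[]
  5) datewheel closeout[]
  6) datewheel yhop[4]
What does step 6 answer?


Answer: 1953-02-28

Derivation:
! 1. datewheel yhop(n='6') : 2247-12-09
! 2. datewheel monthhop(n='4') : 2248-04-09
! 3. datewheel markday(d='1949-02-13') : 1949-02-13
! 4. datewheel closeout() : 1949-02-28
! 5. datewheel closeout() : 1949-02-28
! 6. datewheel yhop(n='4') : 1953-02-28


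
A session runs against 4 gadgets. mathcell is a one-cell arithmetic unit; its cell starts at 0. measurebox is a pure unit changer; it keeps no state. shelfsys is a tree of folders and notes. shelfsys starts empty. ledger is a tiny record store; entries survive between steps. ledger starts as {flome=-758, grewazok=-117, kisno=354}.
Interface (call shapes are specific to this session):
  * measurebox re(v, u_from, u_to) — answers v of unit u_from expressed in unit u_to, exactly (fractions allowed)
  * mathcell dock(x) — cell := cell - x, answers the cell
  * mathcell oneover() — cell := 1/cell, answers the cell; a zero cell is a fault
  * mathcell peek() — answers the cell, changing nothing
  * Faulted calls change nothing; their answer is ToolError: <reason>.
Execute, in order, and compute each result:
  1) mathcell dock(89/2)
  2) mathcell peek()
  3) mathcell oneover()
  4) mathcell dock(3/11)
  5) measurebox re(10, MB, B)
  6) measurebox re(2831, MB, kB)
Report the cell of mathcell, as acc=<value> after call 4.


Answer: acc=-289/979

Derivation:
I invoke mathcell dock passing x: 89/2, which returns -89/2.
Calling mathcell peek(), and get -89/2.
Using mathcell oneover, and observe -2/89.
I run mathcell dock passing x: 3/11, and see -289/979.
Now I run measurebox re passing v: 10, u_from: MB, u_to: B, → 10000000.
I run measurebox re passing v: 2831, u_from: MB, u_to: kB, — result: 2831000.


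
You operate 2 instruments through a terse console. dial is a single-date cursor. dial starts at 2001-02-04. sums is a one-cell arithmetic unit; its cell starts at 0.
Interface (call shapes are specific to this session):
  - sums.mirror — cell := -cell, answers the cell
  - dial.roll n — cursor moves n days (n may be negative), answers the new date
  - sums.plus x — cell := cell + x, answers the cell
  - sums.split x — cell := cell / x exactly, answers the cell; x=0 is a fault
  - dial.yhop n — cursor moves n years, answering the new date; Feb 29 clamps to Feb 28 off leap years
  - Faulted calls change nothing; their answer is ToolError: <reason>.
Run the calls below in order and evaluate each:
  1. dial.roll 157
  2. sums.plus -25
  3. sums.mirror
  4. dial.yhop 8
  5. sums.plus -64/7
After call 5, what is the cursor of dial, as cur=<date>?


# 1. roll(157) ~> 2001-07-11
# 2. plus(-25) ~> -25
# 3. mirror() ~> 25
# 4. yhop(8) ~> 2009-07-11
# 5. plus(-64/7) ~> 111/7

Answer: cur=2009-07-11


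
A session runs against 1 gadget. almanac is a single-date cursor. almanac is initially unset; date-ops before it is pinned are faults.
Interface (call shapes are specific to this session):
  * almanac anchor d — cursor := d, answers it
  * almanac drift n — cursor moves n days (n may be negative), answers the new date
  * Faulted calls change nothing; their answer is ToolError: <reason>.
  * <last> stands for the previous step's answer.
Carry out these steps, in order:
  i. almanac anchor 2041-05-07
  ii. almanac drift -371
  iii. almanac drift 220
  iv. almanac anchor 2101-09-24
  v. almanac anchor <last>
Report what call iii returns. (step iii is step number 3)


Answer: 2040-12-07

Derivation:
Step: almanac anchor[d→2041-05-07]
Result: 2041-05-07
Step: almanac drift[n→-371]
Result: 2040-05-01
Step: almanac drift[n→220]
Result: 2040-12-07
Step: almanac anchor[d→2101-09-24]
Result: 2101-09-24
Step: almanac anchor[d→<last>]
Result: 2101-09-24


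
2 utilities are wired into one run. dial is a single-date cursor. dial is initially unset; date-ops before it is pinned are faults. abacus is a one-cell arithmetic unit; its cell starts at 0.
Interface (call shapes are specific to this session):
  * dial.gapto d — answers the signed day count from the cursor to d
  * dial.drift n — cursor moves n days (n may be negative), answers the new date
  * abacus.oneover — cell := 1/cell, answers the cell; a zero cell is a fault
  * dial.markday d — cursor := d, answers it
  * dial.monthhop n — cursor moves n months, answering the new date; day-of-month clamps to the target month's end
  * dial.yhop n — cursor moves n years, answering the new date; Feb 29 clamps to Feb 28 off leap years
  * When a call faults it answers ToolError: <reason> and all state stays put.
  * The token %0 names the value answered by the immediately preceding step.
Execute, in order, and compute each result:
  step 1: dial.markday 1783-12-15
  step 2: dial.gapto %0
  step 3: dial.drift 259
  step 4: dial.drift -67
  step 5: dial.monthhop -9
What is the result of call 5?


[in] dial.markday d=1783-12-15
[out] 1783-12-15
[in] dial.gapto d=%0
[out] 0
[in] dial.drift n=259
[out] 1784-08-30
[in] dial.drift n=-67
[out] 1784-06-24
[in] dial.monthhop n=-9
[out] 1783-09-24

Answer: 1783-09-24


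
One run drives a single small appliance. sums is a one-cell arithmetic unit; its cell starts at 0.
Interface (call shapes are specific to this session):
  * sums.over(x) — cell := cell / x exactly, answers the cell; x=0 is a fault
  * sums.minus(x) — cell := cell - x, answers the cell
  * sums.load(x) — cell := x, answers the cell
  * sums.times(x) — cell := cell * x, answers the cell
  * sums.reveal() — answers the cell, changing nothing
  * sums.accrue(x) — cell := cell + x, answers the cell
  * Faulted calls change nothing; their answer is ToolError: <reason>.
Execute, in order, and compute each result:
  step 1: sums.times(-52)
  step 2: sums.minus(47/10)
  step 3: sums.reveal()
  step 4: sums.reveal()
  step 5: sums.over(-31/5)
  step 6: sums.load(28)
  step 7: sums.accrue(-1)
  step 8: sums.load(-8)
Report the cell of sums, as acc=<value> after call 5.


Answer: acc=47/62

Derivation:
> sums.times x→-52
  0
> sums.minus x→47/10
  -47/10
> sums.reveal
  -47/10
> sums.reveal
  -47/10
> sums.over x→-31/5
  47/62
> sums.load x→28
  28
> sums.accrue x→-1
  27
> sums.load x→-8
  -8


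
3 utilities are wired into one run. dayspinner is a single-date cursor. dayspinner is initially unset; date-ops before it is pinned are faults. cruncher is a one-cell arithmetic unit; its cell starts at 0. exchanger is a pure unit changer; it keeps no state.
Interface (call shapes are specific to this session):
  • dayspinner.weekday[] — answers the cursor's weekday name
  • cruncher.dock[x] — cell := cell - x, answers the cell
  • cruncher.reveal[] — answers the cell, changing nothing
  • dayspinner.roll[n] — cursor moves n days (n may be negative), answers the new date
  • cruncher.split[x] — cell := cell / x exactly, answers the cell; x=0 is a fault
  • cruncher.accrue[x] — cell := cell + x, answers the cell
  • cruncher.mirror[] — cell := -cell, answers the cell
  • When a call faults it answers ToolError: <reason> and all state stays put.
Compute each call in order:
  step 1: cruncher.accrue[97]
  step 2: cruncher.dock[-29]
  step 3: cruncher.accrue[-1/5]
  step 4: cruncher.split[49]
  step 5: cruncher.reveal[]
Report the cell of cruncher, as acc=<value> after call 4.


Answer: acc=629/245

Derivation:
I run accrue on x→97, and see 97.
I try dock on x→-29, which returns 126.
Then accrue on x→-1/5, → 629/5.
Then split on x→49, which returns 629/245.
I try reveal, → 629/245.


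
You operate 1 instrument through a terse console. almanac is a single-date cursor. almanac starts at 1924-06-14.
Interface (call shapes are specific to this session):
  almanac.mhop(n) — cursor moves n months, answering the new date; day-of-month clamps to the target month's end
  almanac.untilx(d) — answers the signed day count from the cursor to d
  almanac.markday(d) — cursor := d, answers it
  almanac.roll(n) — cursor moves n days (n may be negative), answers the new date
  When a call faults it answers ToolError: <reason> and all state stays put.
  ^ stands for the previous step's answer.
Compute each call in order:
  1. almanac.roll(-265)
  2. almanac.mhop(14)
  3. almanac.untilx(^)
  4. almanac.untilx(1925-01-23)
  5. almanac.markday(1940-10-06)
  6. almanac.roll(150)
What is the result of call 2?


;; almanac.roll(-265) => 1923-09-23
;; almanac.mhop(14) => 1924-11-23
;; almanac.untilx(^) => 0
;; almanac.untilx(1925-01-23) => 61
;; almanac.markday(1940-10-06) => 1940-10-06
;; almanac.roll(150) => 1941-03-05

Answer: 1924-11-23


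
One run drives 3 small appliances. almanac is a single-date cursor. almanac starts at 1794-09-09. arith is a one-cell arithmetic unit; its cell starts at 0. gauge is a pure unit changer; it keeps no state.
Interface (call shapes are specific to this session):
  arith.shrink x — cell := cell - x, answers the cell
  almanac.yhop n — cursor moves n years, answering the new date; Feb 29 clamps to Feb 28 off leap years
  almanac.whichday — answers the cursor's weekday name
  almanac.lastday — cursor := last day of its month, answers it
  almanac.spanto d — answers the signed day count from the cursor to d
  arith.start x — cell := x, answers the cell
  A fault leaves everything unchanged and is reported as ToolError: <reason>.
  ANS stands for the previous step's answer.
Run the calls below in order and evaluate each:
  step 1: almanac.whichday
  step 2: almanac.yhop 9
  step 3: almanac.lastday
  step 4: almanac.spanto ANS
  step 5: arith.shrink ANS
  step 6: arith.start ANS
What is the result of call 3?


Answer: 1803-09-30

Derivation:
% 1. whichday() : Tuesday
% 2. yhop(n=9) : 1803-09-09
% 3. lastday() : 1803-09-30
% 4. spanto(d=ANS) : 0
% 5. shrink(x=ANS) : 0
% 6. start(x=ANS) : 0


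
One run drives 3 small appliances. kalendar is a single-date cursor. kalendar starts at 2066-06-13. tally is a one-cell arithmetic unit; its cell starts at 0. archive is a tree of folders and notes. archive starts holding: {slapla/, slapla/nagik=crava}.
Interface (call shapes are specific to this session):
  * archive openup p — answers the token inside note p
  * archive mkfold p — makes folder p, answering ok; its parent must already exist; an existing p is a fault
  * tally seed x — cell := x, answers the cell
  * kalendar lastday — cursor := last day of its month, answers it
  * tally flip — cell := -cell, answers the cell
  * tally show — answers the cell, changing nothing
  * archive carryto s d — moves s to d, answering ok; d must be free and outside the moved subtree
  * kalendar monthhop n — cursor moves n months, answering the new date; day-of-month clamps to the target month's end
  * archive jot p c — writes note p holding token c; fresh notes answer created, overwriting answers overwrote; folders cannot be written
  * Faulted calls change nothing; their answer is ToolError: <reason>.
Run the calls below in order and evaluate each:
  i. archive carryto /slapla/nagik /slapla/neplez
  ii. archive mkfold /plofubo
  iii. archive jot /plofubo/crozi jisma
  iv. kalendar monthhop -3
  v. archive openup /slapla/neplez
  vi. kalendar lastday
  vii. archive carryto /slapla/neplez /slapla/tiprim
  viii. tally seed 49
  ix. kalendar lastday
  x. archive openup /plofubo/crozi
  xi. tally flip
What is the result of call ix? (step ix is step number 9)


Answer: 2066-03-31

Derivation:
Now I run archive carryto on s→/slapla/nagik, d→/slapla/neplez: ok.
Then archive mkfold on p→/plofubo, — result: ok.
Next I call archive jot on p→/plofubo/crozi, c→jisma, → created.
Next I call kalendar monthhop on n→-3, and observe 2066-03-13.
Using archive openup on p→/slapla/neplez, and see crava.
I use kalendar lastday: 2066-03-31.
I try archive carryto on s→/slapla/neplez, d→/slapla/tiprim, → ok.
I try tally seed on x→49, — result: 49.
I run kalendar lastday(), yielding 2066-03-31.
Using archive openup on p→/plofubo/crozi, — result: jisma.
Next I call tally flip(), which returns -49.


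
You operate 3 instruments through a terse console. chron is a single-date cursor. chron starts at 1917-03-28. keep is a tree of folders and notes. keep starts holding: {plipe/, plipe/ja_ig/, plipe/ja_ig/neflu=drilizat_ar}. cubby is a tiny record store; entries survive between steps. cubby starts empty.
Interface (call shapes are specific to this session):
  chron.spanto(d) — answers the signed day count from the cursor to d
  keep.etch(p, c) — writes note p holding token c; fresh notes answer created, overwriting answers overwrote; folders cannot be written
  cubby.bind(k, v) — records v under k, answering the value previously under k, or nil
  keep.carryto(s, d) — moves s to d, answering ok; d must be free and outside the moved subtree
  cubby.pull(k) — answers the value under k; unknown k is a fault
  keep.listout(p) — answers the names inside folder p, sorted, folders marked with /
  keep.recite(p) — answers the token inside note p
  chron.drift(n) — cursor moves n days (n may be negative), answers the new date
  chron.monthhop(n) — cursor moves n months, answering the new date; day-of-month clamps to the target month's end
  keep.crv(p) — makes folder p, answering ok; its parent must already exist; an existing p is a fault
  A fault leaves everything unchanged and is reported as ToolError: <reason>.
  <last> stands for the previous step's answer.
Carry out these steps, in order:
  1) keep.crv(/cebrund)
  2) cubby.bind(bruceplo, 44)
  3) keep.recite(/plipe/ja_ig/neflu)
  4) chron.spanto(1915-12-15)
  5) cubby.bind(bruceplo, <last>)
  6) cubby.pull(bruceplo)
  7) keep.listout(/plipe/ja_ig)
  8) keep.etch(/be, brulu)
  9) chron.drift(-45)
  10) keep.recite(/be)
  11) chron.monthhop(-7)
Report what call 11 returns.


Answer: 1916-07-11

Derivation:
% keep.crv p→/cebrund
  ok
% cubby.bind k→bruceplo v→44
  nil
% keep.recite p→/plipe/ja_ig/neflu
  drilizat_ar
% chron.spanto d→1915-12-15
  -469
% cubby.bind k→bruceplo v→<last>
  44
% cubby.pull k→bruceplo
  -469
% keep.listout p→/plipe/ja_ig
  [neflu]
% keep.etch p→/be c→brulu
  created
% chron.drift n→-45
  1917-02-11
% keep.recite p→/be
  brulu
% chron.monthhop n→-7
  1916-07-11


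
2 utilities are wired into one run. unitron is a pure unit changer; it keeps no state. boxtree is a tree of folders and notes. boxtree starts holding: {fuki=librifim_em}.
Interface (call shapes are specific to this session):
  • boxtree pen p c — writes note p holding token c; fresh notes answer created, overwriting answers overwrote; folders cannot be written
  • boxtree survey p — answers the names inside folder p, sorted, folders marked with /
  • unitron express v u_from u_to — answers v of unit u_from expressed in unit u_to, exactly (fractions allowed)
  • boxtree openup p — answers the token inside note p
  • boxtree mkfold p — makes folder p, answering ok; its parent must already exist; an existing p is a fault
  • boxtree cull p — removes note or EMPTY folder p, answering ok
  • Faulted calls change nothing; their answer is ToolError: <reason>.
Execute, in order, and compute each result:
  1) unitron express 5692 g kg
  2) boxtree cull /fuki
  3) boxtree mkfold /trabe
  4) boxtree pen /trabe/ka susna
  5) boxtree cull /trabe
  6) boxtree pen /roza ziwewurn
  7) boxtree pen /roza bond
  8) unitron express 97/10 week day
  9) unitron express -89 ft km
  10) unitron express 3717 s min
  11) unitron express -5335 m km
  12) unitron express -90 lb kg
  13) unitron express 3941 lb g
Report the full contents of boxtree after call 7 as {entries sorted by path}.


Act: unitron express[v→5692; u_from→g; u_to→kg]
Obs: 1423/250
Act: boxtree cull[p→/fuki]
Obs: ok
Act: boxtree mkfold[p→/trabe]
Obs: ok
Act: boxtree pen[p→/trabe/ka; c→susna]
Obs: created
Act: boxtree cull[p→/trabe]
Obs: ToolError: not empty
Act: boxtree pen[p→/roza; c→ziwewurn]
Obs: created
Act: boxtree pen[p→/roza; c→bond]
Obs: overwrote
Act: unitron express[v→97/10; u_from→week; u_to→day]
Obs: 679/10
Act: unitron express[v→-89; u_from→ft; u_to→km]
Obs: -33909/1250000
Act: unitron express[v→3717; u_from→s; u_to→min]
Obs: 1239/20
Act: unitron express[v→-5335; u_from→m; u_to→km]
Obs: -1067/200
Act: unitron express[v→-90; u_from→lb; u_to→kg]
Obs: -408233133/10000000
Act: unitron express[v→3941; u_from→lb; u_to→g]
Obs: 178760753017/100000

Answer: {roza=bond, trabe/, trabe/ka=susna}


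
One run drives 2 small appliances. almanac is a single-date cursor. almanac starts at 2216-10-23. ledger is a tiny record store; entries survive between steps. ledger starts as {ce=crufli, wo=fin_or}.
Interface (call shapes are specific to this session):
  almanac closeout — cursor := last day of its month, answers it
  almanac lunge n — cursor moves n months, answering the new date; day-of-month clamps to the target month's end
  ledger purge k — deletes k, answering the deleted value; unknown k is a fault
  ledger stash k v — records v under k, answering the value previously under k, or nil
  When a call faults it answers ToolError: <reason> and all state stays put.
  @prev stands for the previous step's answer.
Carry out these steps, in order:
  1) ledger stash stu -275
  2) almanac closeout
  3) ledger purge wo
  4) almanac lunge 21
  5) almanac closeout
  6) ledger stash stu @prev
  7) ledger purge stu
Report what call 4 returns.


-- ledger stash(k='stu', v='-275') == nil
-- almanac closeout() == 2216-10-31
-- ledger purge(k='wo') == fin_or
-- almanac lunge(n='21') == 2218-07-31
-- almanac closeout() == 2218-07-31
-- ledger stash(k='stu', v='@prev') == -275
-- ledger purge(k='stu') == 2218-07-31

Answer: 2218-07-31


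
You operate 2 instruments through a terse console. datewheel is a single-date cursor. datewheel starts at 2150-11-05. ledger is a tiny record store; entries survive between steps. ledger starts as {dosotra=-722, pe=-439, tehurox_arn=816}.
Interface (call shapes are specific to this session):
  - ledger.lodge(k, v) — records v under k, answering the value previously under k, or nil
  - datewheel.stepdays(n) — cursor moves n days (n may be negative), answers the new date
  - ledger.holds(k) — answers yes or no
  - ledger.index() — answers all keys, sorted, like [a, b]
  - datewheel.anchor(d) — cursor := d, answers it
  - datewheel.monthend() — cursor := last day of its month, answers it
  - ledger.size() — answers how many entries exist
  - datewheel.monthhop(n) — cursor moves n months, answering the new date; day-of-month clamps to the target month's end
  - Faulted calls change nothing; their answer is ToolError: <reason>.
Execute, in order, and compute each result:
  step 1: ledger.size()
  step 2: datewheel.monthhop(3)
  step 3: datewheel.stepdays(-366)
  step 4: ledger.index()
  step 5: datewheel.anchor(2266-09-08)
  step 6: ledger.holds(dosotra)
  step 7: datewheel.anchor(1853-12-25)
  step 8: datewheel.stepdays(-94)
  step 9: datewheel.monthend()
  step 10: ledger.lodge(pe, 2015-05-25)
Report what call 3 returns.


Answer: 2150-02-04

Derivation:
-- 1. size() -> 3
-- 2. monthhop(n='3') -> 2151-02-05
-- 3. stepdays(n='-366') -> 2150-02-04
-- 4. index() -> [dosotra, pe, tehurox_arn]
-- 5. anchor(d='2266-09-08') -> 2266-09-08
-- 6. holds(k='dosotra') -> yes
-- 7. anchor(d='1853-12-25') -> 1853-12-25
-- 8. stepdays(n='-94') -> 1853-09-22
-- 9. monthend() -> 1853-09-30
-- 10. lodge(k='pe', v='2015-05-25') -> -439


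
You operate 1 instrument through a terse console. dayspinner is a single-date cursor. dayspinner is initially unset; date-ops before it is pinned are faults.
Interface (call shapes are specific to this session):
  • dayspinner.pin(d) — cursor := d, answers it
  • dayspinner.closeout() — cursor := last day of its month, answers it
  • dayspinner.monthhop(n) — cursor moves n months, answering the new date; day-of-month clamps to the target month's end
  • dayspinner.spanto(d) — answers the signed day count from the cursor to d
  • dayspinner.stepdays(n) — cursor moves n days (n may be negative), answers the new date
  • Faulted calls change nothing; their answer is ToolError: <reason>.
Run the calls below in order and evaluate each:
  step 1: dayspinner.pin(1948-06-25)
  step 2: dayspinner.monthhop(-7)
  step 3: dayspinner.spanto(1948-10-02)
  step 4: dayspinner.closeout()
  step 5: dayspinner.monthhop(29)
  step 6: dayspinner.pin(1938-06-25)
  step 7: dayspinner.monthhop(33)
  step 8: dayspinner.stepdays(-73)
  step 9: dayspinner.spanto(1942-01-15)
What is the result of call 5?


;; 1. dayspinner.pin(d: 1948-06-25) => 1948-06-25
;; 2. dayspinner.monthhop(n: -7) => 1947-11-25
;; 3. dayspinner.spanto(d: 1948-10-02) => 312
;; 4. dayspinner.closeout() => 1947-11-30
;; 5. dayspinner.monthhop(n: 29) => 1950-04-30
;; 6. dayspinner.pin(d: 1938-06-25) => 1938-06-25
;; 7. dayspinner.monthhop(n: 33) => 1941-03-25
;; 8. dayspinner.stepdays(n: -73) => 1941-01-11
;; 9. dayspinner.spanto(d: 1942-01-15) => 369

Answer: 1950-04-30


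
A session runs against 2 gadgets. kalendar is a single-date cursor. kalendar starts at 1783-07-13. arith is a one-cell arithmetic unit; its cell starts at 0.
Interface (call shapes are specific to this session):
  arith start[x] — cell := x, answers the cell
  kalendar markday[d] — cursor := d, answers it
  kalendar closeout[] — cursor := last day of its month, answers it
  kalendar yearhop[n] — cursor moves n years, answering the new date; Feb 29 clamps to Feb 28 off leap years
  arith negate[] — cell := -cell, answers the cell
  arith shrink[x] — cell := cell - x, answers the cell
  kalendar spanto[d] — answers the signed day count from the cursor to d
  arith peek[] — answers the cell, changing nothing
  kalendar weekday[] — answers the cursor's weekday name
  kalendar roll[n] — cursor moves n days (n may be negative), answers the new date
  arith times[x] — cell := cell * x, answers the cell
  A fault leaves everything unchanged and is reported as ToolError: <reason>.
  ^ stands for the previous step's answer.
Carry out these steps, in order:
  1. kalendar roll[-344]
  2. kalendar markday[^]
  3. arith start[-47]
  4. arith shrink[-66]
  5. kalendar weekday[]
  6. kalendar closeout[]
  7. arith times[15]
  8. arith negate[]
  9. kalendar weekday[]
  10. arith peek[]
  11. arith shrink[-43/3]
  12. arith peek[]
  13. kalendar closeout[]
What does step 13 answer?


Answer: 1782-08-31

Derivation:
Invoking kalendar roll using n=-344, — result: 1782-08-03.
Invoking kalendar markday using d=^, and get 1782-08-03.
Invoking arith start using x=-47, and get -47.
Invoking arith shrink using x=-66: 19.
I invoke kalendar weekday(), which returns Saturday.
I call kalendar closeout(), → 1782-08-31.
Then arith times using x=15, and see 285.
Now I run arith negate(), — result: -285.
Next I call kalendar weekday(), → Saturday.
I run arith peek, → -285.
Then arith shrink using x=-43/3, → -812/3.
I invoke arith peek, and get -812/3.
I call kalendar closeout, → 1782-08-31.


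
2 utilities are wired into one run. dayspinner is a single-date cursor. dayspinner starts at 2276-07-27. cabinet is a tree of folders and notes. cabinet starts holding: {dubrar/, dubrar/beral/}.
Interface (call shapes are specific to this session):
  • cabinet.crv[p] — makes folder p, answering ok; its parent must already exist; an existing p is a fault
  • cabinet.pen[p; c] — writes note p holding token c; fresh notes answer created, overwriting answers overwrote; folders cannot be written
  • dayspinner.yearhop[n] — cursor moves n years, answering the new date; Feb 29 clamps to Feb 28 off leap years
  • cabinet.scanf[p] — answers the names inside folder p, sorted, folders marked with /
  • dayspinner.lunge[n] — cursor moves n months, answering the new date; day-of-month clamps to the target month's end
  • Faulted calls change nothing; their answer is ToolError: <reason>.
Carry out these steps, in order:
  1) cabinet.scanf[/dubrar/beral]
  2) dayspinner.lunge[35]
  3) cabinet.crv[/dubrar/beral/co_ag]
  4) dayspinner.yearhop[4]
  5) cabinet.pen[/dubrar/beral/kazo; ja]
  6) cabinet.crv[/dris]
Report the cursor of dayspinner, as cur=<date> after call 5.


·→ cabinet.scanf(p→/dubrar/beral)
·← []
·→ dayspinner.lunge(n→35)
·← 2279-06-27
·→ cabinet.crv(p→/dubrar/beral/co_ag)
·← ok
·→ dayspinner.yearhop(n→4)
·← 2283-06-27
·→ cabinet.pen(p→/dubrar/beral/kazo, c→ja)
·← created
·→ cabinet.crv(p→/dris)
·← ok

Answer: cur=2283-06-27


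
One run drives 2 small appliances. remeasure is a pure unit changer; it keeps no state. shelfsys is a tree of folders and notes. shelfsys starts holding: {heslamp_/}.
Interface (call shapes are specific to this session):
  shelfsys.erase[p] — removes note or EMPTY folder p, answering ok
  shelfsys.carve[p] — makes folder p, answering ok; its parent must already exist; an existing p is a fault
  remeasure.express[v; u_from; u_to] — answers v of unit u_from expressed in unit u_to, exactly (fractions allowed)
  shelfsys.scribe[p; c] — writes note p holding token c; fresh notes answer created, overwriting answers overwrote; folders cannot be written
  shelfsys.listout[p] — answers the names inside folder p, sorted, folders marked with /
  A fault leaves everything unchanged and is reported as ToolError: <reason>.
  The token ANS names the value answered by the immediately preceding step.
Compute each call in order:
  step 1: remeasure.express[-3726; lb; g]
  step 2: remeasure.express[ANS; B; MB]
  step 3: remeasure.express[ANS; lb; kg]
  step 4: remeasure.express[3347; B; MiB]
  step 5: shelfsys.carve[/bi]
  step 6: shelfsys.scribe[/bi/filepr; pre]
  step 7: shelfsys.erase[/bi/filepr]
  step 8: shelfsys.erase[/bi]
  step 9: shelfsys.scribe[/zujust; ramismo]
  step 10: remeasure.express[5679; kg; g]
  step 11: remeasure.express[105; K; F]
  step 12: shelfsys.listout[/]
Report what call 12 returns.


Answer: [heslamp_/, zujust]

Derivation:
Act: remeasure.express[v=-3726; u_from=lb; u_to=g]
Obs: -84504258531/50000
Act: remeasure.express[v=ANS; u_from=B; u_to=MB]
Obs: -84504258531/50000000000
Act: remeasure.express[v=ANS; u_from=lb; u_to=kg]
Obs: -3833048690216900847/5000000000000000000
Act: remeasure.express[v=3347; u_from=B; u_to=MiB]
Obs: 3347/1048576
Act: shelfsys.carve[p=/bi]
Obs: ok
Act: shelfsys.scribe[p=/bi/filepr; c=pre]
Obs: created
Act: shelfsys.erase[p=/bi/filepr]
Obs: ok
Act: shelfsys.erase[p=/bi]
Obs: ok
Act: shelfsys.scribe[p=/zujust; c=ramismo]
Obs: created
Act: remeasure.express[v=5679; u_from=kg; u_to=g]
Obs: 5679000
Act: remeasure.express[v=105; u_from=K; u_to=F]
Obs: -27067/100
Act: shelfsys.listout[p=/]
Obs: [heslamp_/, zujust]


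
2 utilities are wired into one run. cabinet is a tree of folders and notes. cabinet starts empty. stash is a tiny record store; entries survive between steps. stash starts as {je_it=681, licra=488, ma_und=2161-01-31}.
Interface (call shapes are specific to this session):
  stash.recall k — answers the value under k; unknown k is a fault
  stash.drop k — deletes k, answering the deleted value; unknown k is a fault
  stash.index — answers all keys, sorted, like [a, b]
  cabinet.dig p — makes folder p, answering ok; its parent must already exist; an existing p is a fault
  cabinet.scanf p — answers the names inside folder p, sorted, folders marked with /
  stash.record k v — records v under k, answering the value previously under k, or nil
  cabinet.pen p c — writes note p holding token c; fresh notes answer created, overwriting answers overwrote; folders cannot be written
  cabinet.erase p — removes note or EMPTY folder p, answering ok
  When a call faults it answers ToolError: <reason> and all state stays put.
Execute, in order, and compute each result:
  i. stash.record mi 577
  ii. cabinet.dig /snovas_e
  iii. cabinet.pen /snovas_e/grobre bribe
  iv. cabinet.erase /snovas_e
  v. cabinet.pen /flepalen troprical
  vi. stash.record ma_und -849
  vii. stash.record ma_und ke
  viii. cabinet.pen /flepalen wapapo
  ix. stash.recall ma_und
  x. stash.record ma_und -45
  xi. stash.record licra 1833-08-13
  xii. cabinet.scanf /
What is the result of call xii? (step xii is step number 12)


;; 1. stash.record(k=mi, v=577) : nil
;; 2. cabinet.dig(p=/snovas_e) : ok
;; 3. cabinet.pen(p=/snovas_e/grobre, c=bribe) : created
;; 4. cabinet.erase(p=/snovas_e) : ToolError: not empty
;; 5. cabinet.pen(p=/flepalen, c=troprical) : created
;; 6. stash.record(k=ma_und, v=-849) : 2161-01-31
;; 7. stash.record(k=ma_und, v=ke) : -849
;; 8. cabinet.pen(p=/flepalen, c=wapapo) : overwrote
;; 9. stash.recall(k=ma_und) : ke
;; 10. stash.record(k=ma_und, v=-45) : ke
;; 11. stash.record(k=licra, v=1833-08-13) : 488
;; 12. cabinet.scanf(p=/) : [flepalen, snovas_e/]

Answer: [flepalen, snovas_e/]


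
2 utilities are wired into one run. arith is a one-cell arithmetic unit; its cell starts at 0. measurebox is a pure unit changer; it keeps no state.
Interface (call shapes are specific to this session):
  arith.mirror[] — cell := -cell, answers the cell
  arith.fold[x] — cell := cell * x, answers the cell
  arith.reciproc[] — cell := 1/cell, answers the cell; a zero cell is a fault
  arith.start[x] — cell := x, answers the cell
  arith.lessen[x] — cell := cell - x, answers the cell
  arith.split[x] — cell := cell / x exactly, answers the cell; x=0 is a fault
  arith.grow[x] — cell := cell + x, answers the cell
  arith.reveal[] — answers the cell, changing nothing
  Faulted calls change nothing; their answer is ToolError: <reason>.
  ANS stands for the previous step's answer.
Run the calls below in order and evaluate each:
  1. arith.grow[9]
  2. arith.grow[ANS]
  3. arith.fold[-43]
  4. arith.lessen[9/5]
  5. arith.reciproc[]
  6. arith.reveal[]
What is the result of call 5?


>> grow(x=9)
<< 9
>> grow(x=ANS)
<< 18
>> fold(x=-43)
<< -774
>> lessen(x=9/5)
<< -3879/5
>> reciproc()
<< -5/3879
>> reveal()
<< -5/3879

Answer: -5/3879


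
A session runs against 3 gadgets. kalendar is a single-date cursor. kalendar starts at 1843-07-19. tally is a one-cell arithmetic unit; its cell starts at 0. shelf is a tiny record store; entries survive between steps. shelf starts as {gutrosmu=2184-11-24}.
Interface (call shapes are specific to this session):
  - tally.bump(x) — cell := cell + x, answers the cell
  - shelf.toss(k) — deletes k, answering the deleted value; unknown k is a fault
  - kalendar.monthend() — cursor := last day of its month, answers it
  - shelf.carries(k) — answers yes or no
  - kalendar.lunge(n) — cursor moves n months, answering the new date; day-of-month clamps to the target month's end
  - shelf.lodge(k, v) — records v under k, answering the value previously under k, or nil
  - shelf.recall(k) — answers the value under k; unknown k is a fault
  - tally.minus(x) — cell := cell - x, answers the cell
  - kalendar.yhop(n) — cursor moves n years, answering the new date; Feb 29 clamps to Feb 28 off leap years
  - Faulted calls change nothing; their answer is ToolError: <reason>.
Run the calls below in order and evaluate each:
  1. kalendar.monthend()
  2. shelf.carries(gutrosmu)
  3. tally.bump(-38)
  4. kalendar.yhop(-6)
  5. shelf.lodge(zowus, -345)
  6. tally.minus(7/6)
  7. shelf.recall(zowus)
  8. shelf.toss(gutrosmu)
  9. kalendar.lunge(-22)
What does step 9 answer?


·→ kalendar.monthend()
·← 1843-07-31
·→ shelf.carries(k='gutrosmu')
·← yes
·→ tally.bump(x='-38')
·← -38
·→ kalendar.yhop(n='-6')
·← 1837-07-31
·→ shelf.lodge(k='zowus', v='-345')
·← nil
·→ tally.minus(x='7/6')
·← -235/6
·→ shelf.recall(k='zowus')
·← -345
·→ shelf.toss(k='gutrosmu')
·← 2184-11-24
·→ kalendar.lunge(n='-22')
·← 1835-09-30

Answer: 1835-09-30
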